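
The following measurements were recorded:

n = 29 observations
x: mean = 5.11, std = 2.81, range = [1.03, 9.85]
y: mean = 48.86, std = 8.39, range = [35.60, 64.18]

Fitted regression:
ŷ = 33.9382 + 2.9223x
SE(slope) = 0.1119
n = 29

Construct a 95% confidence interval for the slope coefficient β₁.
The 95% CI for β₁ is (2.6927, 3.1519)

Confidence interval for the slope:

The 95% CI for β₁ is: β̂₁ ± t*(α/2, n-2) × SE(β̂₁)

Step 1: Find critical t-value
- Confidence level = 0.95
- Degrees of freedom = n - 2 = 29 - 2 = 27
- t*(α/2, 27) = 2.0518

Step 2: Calculate margin of error
Margin = 2.0518 × 0.1119 = 0.2296

Step 3: Construct interval
CI = 2.9223 ± 0.2296
CI = (2.6927, 3.1519)

Interpretation: We are 95% confident that the true slope β₁ lies between 2.6927 and 3.1519.
Both endpoints are positive, so the data support a genuinely positive slope at this confidence level.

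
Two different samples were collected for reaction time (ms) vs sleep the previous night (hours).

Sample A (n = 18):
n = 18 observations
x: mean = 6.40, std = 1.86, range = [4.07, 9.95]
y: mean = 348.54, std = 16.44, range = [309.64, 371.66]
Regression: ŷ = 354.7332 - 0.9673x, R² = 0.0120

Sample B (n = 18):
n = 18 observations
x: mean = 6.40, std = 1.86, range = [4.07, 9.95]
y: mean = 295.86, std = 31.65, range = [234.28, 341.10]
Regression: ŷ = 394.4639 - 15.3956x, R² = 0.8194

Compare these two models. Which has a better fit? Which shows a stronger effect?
Model B has the better fit (R² = 0.8194 vs 0.0120). Model B shows the stronger effect (|β₁| = 15.3956 vs 0.9673).

Model Comparison:

Which explains more variance? (R²)
- Model A: R² = 0.0120 → 1.20% of variance in reaction time explained
- Model B: R² = 0.8194 → 81.94% of variance in reaction time explained
- 0.8194 > 0.0120 → Model B has the better fit

Strength of effect — compare |β₁|:
- Model A: β₁ = -0.9673 → predicted reaction time falls 0.9673 ms per additional hour of sleep
- Model B: β₁ = -15.3956 → predicted reaction time falls 15.3956 ms per additional hour of sleep
- |-0.9673| < |-15.3956| → Model B shows the stronger marginal effect

Note: R² measures how tightly points cluster around the line; β₁ measures how steep the line is — they answer different questions.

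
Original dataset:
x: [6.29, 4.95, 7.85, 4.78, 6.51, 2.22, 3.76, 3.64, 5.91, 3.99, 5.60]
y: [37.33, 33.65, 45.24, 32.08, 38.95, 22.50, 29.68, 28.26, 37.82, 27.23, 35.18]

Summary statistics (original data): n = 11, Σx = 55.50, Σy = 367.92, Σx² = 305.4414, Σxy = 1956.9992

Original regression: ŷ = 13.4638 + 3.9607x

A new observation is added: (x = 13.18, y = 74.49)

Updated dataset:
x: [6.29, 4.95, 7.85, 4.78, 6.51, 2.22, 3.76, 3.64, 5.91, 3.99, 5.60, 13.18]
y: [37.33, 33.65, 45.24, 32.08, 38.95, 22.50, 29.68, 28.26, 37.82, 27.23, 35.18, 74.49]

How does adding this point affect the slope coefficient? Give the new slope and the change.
The slope changes from 3.9607 to 4.7251 (change of +0.7644, or +19.3%).

x = 13.18 lies well outside the original x-range [2.22, 7.85] (x̄ ≈ 5.05), so this observation has high leverage and can move the slope substantially.

Step 1: Update the sums with the new point (n goes from 11 to 12)
Σx  = 55.50 + 13.18 = 68.68
Σy  = 367.92 + 74.49 = 442.41
Σx² = 305.4414 + 13.18² = 305.4414 + 173.7124 = 479.1538
Σxy = 1956.9992 + 13.18×74.49 = 1956.9992 + 981.7782 = 2938.7774

Step 2: Recompute the slope with b₁ = (nΣxy − ΣxΣy) / (nΣx² − (Σx)²)
Numerator   = 12×2938.7774 − 68.68×442.41 = 35265.3288 − 30384.7188 = 4880.6100
Denominator = 12×479.1538 − 68.68² = 5749.8456 − 4716.9424 = 1032.9032
b₁(new) = 4880.6100 / 1032.9032 = 4.7251

(Same formula on the original sums: (11×1956.9992 − 55.50×367.92) / (11×305.4414 − 55.50²) = 1107.4312 / 279.6054 = 3.9607, matching the given fit.)

Step 3: Change in slope
Δβ₁ = 4.7251 − 3.9607 = +0.7644
Relative change = +0.7644 / 3.9607 × 100% = +19.3%
→ the slope increases when the point is added.

Because the point sits above the extension of the original line at a high-leverage x, it tilts the fit up.
In practice: check such a point for data-entry or measurement error.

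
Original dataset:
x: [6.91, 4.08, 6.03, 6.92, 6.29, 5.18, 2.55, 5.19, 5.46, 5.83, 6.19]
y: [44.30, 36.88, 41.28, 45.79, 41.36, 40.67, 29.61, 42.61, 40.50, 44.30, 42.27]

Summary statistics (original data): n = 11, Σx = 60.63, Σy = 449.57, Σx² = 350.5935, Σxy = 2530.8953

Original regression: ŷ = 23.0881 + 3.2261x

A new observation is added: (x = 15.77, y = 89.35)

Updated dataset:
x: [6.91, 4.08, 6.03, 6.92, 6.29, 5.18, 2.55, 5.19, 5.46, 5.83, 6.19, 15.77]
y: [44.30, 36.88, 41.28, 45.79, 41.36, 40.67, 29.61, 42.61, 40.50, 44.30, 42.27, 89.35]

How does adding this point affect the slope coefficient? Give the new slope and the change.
Adding the point moves β₁ from 3.2261 to 4.5079, i.e. it increases by 1.2818 (+39.7%).

x = 15.77 lies well outside the original x-range [2.55, 6.92] (x̄ ≈ 5.51), so this observation has high leverage and can move the slope substantially.

Step 1: Update the sums with the new point (n goes from 11 to 12)
Σx  = 60.63 + 15.77 = 76.40
Σy  = 449.57 + 89.35 = 538.92
Σx² = 350.5935 + 15.77² = 350.5935 + 248.6929 = 599.2864
Σxy = 2530.8953 + 15.77×89.35 = 2530.8953 + 1409.0495 = 3939.9448

Step 2: Recompute the slope with b₁ = (nΣxy − ΣxΣy) / (nΣx² − (Σx)²)
Numerator   = 12×3939.9448 − 76.40×538.92 = 47279.3376 − 41173.4880 = 6105.8496
Denominator = 12×599.2864 − 76.40² = 7191.4368 − 5836.9600 = 1354.4768
b₁(new) = 6105.8496 / 1354.4768 = 4.5079

(Same formula on the original sums: (11×2530.8953 − 60.63×449.57) / (11×350.5935 − 60.63²) = 582.4192 / 180.5316 = 3.2261, matching the given fit.)

Step 3: Change in slope
Δβ₁ = 4.5079 − 3.2261 = +1.2818
Relative change = +1.2818 / 3.2261 × 100% = +39.7%
→ the slope increases when the point is added.

Because the point sits above the extension of the original line at a high-leverage x, it tilts the fit up.
In practice: refit with and without it and report both if conclusions differ.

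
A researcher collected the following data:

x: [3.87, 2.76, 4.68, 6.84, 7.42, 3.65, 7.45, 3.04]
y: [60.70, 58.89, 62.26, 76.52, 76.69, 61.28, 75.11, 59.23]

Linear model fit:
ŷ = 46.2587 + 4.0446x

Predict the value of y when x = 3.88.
ŷ = 61.9517

To predict y for x = 3.88, substitute into the regression equation:

ŷ = 46.2587 + 4.0446 × 3.88
ŷ = 46.2587 + 15.6930
ŷ = 61.9517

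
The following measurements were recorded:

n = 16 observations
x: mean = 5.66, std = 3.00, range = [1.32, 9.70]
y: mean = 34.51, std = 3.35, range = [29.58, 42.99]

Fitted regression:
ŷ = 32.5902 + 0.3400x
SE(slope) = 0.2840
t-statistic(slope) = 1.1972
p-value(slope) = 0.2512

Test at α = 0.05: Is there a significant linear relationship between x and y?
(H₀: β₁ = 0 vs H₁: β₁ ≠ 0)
p-value = 0.2512 ≥ α = 0.05, so we fail to reject H₀. The relationship is not significant.

Hypothesis test for the slope coefficient:

H₀: β₁ = 0 (no linear relationship)
H₁: β₁ ≠ 0 (linear relationship exists)

Test statistic: t = β̂₁ / SE(β̂₁) = 0.3400 / 0.2840 = 1.1972

With df = 14, the two-sided p-value for |t| = 1.1972 is 0.2512.

Decision rule: reject H₀ if p-value < α.
p-value = 0.2512 ≥ α = 0.05 → fail to reject H₀.

Conclusion: the linear association between x and y is not significant at the 5% level.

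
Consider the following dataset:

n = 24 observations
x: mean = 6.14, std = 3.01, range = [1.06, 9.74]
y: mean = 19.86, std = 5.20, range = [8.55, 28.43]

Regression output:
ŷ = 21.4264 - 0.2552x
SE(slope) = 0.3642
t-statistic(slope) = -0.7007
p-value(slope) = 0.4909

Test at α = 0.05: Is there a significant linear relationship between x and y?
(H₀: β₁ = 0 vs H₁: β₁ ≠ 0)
Fail to reject H₀: p-value = 0.4909 ≥ α = 0.05. The linear relationship is not significant at the 5% level.

Hypothesis test for the slope coefficient:

H₀: β₁ = 0 (no linear relationship)
H₁: β₁ ≠ 0 (linear relationship exists)

Test statistic: t = β̂₁ / SE(β̂₁) = -0.2552 / 0.3642 = -0.7007

The p-value (0.4909) is the probability, under H₀, of a t-statistic at least as extreme as |t| = 0.7007 (two-sided, df = n − 2 = 22).

Decision rule: reject H₀ if p-value < α.
p-value = 0.4909 ≥ α = 0.05 → fail to reject H₀.

There is not sufficient evidence at the 5% significance level to conclude that a linear relationship exists between x and y.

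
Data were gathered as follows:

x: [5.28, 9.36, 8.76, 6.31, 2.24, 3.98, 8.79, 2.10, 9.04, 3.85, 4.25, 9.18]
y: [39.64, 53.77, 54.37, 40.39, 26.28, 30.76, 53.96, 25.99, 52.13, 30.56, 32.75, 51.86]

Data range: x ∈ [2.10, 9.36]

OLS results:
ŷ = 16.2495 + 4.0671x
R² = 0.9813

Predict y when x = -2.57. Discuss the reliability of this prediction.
ŷ = 5.7971 (extrapolation — x = -2.57 lies outside [2.10, 9.36], so reliability is low).

Prediction calculation:
ŷ = 16.2495 + 4.0671 × (-2.57)
ŷ = 5.7971

Reliability:
- Data range: x ∈ [2.10, 9.36]
- Prediction point: x = -2.57 is 4.67 units below the observed range → this is EXTRAPOLATION, not interpolation

Why that matters here:
- There are no observations near this x to validate the fitted line there
- Real relationships often flatten, saturate, or turn nonlinear at extremes

A defensible statement: 'if the linear trend continued to x = -2.57, y would be about 5.7971' — the premise is untested.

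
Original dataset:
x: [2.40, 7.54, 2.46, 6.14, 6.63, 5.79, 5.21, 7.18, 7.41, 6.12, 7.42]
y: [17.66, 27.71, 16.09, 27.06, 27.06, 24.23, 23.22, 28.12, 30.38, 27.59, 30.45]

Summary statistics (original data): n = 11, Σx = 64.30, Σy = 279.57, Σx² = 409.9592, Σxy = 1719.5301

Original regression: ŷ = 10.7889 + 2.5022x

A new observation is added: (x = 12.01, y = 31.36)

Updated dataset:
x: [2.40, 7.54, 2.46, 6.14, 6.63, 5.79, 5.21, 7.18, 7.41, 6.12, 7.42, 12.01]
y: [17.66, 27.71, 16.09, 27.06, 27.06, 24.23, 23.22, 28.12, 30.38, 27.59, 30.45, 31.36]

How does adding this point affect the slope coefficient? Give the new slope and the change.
The slope changes from 2.5022 to 1.7250 (change of -0.7772, or -31.1%).

The new point has HIGH LEVERAGE: x = 12.01 is far from the original mean x̄ = 64.30/11 ≈ 5.85 (original range [2.40, 7.54]).

Step 1: Update the sums with the new point (n goes from 11 to 12)
Σx  = 64.30 + 12.01 = 76.31
Σy  = 279.57 + 31.36 = 310.93
Σx² = 409.9592 + 12.01² = 409.9592 + 144.2401 = 554.1993
Σxy = 1719.5301 + 12.01×31.36 = 1719.5301 + 376.6336 = 2096.1637

Step 2: Recompute the slope with b₁ = (nΣxy − ΣxΣy) / (nΣx² − (Σx)²)
Numerator   = 12×2096.1637 − 76.31×310.93 = 25153.9644 − 23727.0683 = 1426.8961
Denominator = 12×554.1993 − 76.31² = 6650.3916 − 5823.2161 = 827.1755
b₁(new) = 1426.8961 / 827.1755 = 1.7250

(Same formula on the original sums: (11×1719.5301 − 64.30×279.57) / (11×409.9592 − 64.30²) = 938.4801 / 375.0612 = 2.5022, matching the given fit.)

Step 3: Change in slope
Δβ₁ = 1.7250 − 2.5022 = -0.7772
Relative change = -0.7772 / 2.5022 × 100% = -31.1%
→ the slope decreases when the point is added.

Because the point sits below the extension of the original line at a high-leverage x, it tilts the fit down.
In practice: check such a point for data-entry or measurement error.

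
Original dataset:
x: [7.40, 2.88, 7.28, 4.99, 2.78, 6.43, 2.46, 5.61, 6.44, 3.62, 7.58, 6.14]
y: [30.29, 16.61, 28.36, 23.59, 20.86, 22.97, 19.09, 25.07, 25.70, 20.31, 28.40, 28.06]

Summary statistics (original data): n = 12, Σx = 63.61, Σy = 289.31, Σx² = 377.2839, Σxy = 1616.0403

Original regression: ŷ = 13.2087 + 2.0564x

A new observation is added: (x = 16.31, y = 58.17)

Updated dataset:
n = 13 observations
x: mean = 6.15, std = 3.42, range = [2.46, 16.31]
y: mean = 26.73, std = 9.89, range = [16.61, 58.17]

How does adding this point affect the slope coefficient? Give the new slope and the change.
The slope changes from 2.0564 to 2.8201 (change of +0.7637, or +37.1%).

The new point has HIGH LEVERAGE: x = 16.31 is far from the original mean x̄ = 63.61/12 ≈ 5.30 (original range [2.46, 7.58]).

Step 1: Update the sums with the new point (n goes from 12 to 13)
Σx  = 63.61 + 16.31 = 79.92
Σy  = 289.31 + 58.17 = 347.48
Σx² = 377.2839 + 16.31² = 377.2839 + 266.0161 = 643.3000
Σxy = 1616.0403 + 16.31×58.17 = 1616.0403 + 948.7527 = 2564.7930

Step 2: Recompute the slope with b₁ = (nΣxy − ΣxΣy) / (nΣx² − (Σx)²)
Numerator   = 13×2564.7930 − 79.92×347.48 = 33342.3090 − 27770.6016 = 5571.7074
Denominator = 13×643.3000 − 79.92² = 8362.9000 − 6387.2064 = 1975.6936
b₁(new) = 5571.7074 / 1975.6936 = 2.8201

(Same formula on the original sums: (12×1616.0403 − 63.61×289.31) / (12×377.2839 − 63.61²) = 989.4745 / 481.1747 = 2.0564, matching the given fit.)

Step 3: Change in slope
Δβ₁ = 2.8201 − 2.0564 = +0.7637
Relative change = +0.7637 / 2.0564 × 100% = +37.1%
→ the slope increases when the point is added.

Because the point sits above the extension of the original line at a high-leverage x, it tilts the fit up.
In practice: examine leverage (hᵢ) and Cook's distance rather than deleting it automatically; investigate whether it comes from the same population as the rest of the sample.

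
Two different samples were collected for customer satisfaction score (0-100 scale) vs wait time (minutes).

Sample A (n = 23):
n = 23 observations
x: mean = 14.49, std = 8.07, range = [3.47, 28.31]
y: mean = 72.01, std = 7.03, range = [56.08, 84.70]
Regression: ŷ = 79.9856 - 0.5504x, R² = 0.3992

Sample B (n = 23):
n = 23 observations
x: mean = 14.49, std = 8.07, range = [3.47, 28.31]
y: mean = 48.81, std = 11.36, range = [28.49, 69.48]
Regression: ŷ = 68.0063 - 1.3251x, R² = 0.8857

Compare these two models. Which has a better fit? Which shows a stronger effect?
Model B has the better fit (R² = 0.8857 vs 0.3992). Model B shows the stronger effect (|β₁| = 1.3251 vs 0.5504).

Model Comparison:

Which explains more variance? (R²)
- Model A: R² = 0.3992 → 39.92% of variance in satisfaction score explained
- Model B: R² = 0.8857 → 88.57% of variance in satisfaction score explained
- 0.8857 > 0.3992 → Model B has the better fit

Effect size (slope magnitude):
- Model A: β₁ = -0.5504 → predicted satisfaction score falls 0.5504 points per additional minute of wait time
- Model B: β₁ = -1.3251 → predicted satisfaction score falls 1.3251 points per additional minute of wait time
- |-0.5504| < |-1.3251| → Model B shows the stronger marginal effect

Note: A better fit (higher R²) doesn't necessarily mean a more important relationship.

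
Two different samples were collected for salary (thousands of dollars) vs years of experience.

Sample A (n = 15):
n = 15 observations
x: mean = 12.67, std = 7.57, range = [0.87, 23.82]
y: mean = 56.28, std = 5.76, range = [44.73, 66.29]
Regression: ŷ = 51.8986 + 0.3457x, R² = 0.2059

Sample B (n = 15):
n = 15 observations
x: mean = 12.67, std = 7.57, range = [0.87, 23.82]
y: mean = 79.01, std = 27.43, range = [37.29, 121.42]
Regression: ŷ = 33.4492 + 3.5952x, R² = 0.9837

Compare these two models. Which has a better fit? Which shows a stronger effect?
Model B has the better fit (R² = 0.9837 vs 0.2059). Model B shows the stronger effect (|β₁| = 3.5952 vs 0.3457).

Model Comparison:

Which explains more variance? (R²)
- Model A: R² = 0.2059 → 20.59% of variance in salary explained
- Model B: R² = 0.9837 → 98.37% of variance in salary explained
- 0.9837 > 0.2059 → Model B has the better fit

Strength of effect — compare |β₁|:
- Model A: β₁ = 0.3457 → predicted salary rises 0.3457 thousand dollars per additional year of experience
- Model B: β₁ = 3.5952 → predicted salary rises 3.5952 thousand dollars per additional year of experience
- |0.3457| < |3.5952| → Model B shows the stronger marginal effect

Note: A steeper slope doesn't make a better model if the scatter around the line is large.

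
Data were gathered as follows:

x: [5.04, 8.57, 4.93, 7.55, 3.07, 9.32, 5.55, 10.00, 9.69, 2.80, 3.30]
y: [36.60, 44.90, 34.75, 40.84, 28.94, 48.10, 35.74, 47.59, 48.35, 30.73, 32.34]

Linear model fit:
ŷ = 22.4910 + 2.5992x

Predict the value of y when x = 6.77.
ŷ = 40.0876

To predict y for x = 6.77, substitute into the regression equation:

ŷ = 22.4910 + 2.5992 × 6.77
ŷ = 22.4910 + 17.5966
ŷ = 40.0876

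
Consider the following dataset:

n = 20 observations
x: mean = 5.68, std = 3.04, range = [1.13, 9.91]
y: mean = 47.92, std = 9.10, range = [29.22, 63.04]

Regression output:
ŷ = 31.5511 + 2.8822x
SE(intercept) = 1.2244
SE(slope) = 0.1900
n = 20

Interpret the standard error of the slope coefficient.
SE(β̂₁) = 0.1900 is the estimated standard deviation of the slope estimate across repeated samples; relative to β̂₁ = 2.8822 that is 6.6%, a precise estimate.

SE(β̂₁) = 0.1900 says: if we drew many samples of n = 20 from the same population and refit each time, the fitted slopes would scatter with a standard deviation of roughly 0.1900 around the true β₁.

Relative precision:
- SE / |β̂₁| = 0.1900 / 2.8822 = 6.6%
- Rule of thumb (under 20%: precise; 20% to under 50%: moderately precise; 50% or more: imprecise) → precise

Link to interval estimation: a confidence interval for β₁ is β̂₁ ± t* × 0.1900, so SE sets the half-width per unit of t*.

What drives SE(β̂₁): wider spread of x values → smaller SE; more residual scatter → larger SE; larger n (here n = 20) → smaller SE.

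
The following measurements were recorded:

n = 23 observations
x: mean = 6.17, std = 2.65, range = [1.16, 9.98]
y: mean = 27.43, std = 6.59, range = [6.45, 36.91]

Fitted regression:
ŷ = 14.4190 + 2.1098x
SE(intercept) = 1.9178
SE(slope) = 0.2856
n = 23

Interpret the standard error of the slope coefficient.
SE(β̂₁) = 0.2856 is the estimated standard deviation of the slope estimate across repeated samples; relative to β̂₁ = 2.1098 that is 13.5%, a precise estimate.

SE(β̂₁) = 0.2856 says: if we drew many samples of n = 23 from the same population and refit each time, the fitted slopes would scatter with a standard deviation of roughly 0.2856 around the true β₁.

Relative precision:
- SE / |β̂₁| = 0.2856 / 2.1098 = 13.5%
- Rule of thumb (under 20%: precise; 20% to under 50%: moderately precise; 50% or more: imprecise) → precise

Link to the t-test: t = β̂₁ / SE(β̂₁) = 2.1098 / 0.2856 = 7.3873, the statistic for H₀: β₁ = 0.

What drives SE(β̂₁): more residual scatter → larger SE.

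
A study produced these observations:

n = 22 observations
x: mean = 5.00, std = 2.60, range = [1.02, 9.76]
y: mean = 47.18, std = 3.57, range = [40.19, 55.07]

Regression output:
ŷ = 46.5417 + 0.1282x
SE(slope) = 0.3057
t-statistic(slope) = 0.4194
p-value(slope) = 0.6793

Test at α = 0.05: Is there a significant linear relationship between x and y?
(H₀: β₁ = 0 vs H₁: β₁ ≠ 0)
p-value = 0.6793 ≥ α = 0.05, so we fail to reject H₀. The relationship is not significant.

Hypothesis test for the slope coefficient:

H₀: β₁ = 0 (no linear relationship)
H₁: β₁ ≠ 0 (linear relationship exists)

Test statistic: t = β̂₁ / SE(β̂₁) = 0.1282 / 0.3057 = 0.4194

With df = 20, the two-sided p-value for |t| = 0.4194 is 0.6793.

Decision rule: reject H₀ if p-value < α.
p-value = 0.6793 ≥ α = 0.05 → fail to reject H₀.

Conclusion: the linear association between x and y is not significant at the 5% level.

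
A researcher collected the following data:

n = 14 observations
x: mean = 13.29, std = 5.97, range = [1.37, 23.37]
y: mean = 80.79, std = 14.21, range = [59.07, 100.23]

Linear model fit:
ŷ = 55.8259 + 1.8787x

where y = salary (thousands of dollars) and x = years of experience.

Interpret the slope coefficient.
For each additional year of experience, predicted salary increases by approximately 1.8787 thousand dollars.

The slope β₁ = 1.8787 gives the rate at which the fitted salary changes with experience.

Interpretation:
- Experience up by 1 year → predicted salary increases by 1.8787 thousand dollars
- This is a linear approximation: the same per-unit change is assumed across the whole observed x range

The intercept β₀ = 55.8259 is the predicted salary when experience = 0; since the smallest observed x is 1.37, this is an extrapolation and mainly anchors the line.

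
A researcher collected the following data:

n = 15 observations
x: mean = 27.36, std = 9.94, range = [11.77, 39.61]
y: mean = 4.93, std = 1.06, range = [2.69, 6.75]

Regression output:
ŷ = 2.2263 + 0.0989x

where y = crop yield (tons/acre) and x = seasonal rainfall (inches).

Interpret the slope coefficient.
On average, crop yield is about 0.0989 tons/acre higher for every extra inch of rainfall.

The slope β₁ = 0.0989 gives the rate at which the fitted crop yield changes with rainfall.

Interpretation:
- Rainfall up by 1 inch → predicted crop yield increases by 0.0989 tons/acre
- The effect is assumed constant over the observed range of x (linearity)

The intercept β₀ = 2.2263 is the predicted crop yield when rainfall = 0; since the smallest observed x is 11.77, this is an extrapolation and mainly anchors the line.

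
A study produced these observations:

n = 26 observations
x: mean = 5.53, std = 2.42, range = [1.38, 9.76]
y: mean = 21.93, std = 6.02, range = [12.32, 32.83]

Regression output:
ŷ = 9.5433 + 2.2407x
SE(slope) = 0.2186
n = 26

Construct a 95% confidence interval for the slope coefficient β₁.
The 95% CI for β₁ is (1.7895, 2.6919)

Confidence interval for the slope:

The 95% CI for β₁ is: β̂₁ ± t*(α/2, n-2) × SE(β̂₁)

Step 1: Find critical t-value
- Confidence level = 0.95
- Degrees of freedom = n - 2 = 26 - 2 = 24
- t*(α/2, 24) = 2.0639

Step 2: Calculate margin of error
Margin = 2.0639 × 0.2186 = 0.4512

Step 3: Construct interval
CI = 2.2407 ± 0.4512
CI = (1.7895, 2.6919)

Interpretation: We are 95% confident that the true slope β₁ lies between 1.7895 and 2.6919.
The interval does not include 0, suggesting a significant linear relationship.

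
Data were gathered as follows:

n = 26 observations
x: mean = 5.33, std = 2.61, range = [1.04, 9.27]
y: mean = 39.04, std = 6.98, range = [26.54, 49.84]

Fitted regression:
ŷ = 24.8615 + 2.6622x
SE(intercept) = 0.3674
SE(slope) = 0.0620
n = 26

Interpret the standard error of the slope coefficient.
SE(β̂₁) = 0.0620 is the estimated standard deviation of the slope estimate across repeated samples; relative to β̂₁ = 2.6622 that is 2.3%, a precise estimate.

SE(β̂₁) = 0.0620 says: if we drew many samples of n = 26 from the same population and refit each time, the fitted slopes would scatter with a standard deviation of roughly 0.0620 around the true β₁.

Relative precision:
- SE / |β̂₁| = 0.0620 / 2.6622 = 2.3%
- Rule of thumb (under 20%: precise; 20% to under 50%: moderately precise; 50% or more: imprecise) → precise

Link to interval estimation: a confidence interval for β₁ is β̂₁ ± t* × 0.0620, so SE sets the half-width per unit of t*.

What drives SE(β̂₁): more residual scatter → larger SE; wider spread of x values → smaller SE; larger n (here n = 26) → smaller SE.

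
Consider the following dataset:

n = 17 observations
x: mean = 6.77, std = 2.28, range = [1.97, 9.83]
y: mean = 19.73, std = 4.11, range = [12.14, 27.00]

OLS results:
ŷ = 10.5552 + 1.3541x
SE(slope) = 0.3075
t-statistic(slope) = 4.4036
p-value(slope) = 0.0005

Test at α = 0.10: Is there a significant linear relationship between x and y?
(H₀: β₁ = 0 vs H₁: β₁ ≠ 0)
Reject H₀: p-value = 0.0005 < α = 0.10. The linear relationship is significant at the 10% level.

Hypothesis test for the slope coefficient:

H₀: β₁ = 0 (no linear relationship)
H₁: β₁ ≠ 0 (linear relationship exists)

Test statistic: t = β̂₁ / SE(β̂₁) = 1.3541 / 0.3075 = 4.4036

p = 0.0005: how often a slope estimate this far from 0 (in SE units) would arise by chance if β₁ were truly 0.

Decision rule: reject H₀ if p-value < α.
p-value = 0.0005 < α = 0.10 → reject H₀.

There is sufficient evidence at the 10% significance level to conclude that a linear relationship exists between x and y.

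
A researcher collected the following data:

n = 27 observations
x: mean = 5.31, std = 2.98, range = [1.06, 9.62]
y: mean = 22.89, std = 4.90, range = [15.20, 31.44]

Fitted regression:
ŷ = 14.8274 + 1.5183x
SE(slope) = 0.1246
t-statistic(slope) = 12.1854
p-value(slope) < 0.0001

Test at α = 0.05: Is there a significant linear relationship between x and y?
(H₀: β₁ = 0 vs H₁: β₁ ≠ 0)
p-value < 0.0001 < α = 0.05, so we reject H₀. The relationship is significant.

Hypothesis test for the slope coefficient:

H₀: β₁ = 0 (no linear relationship)
H₁: β₁ ≠ 0 (linear relationship exists)

Test statistic: t = β̂₁ / SE(β̂₁) = 1.5183 / 0.1246 = 12.1854

With df = 25, the two-sided p-value for |t| = 12.1854 is <0.0001.

Decision rule: reject H₀ if p-value < α.
p-value < 0.0001 < α = 0.05 → reject H₀.

There is sufficient evidence at the 5% significance level to conclude that a linear relationship exists between x and y.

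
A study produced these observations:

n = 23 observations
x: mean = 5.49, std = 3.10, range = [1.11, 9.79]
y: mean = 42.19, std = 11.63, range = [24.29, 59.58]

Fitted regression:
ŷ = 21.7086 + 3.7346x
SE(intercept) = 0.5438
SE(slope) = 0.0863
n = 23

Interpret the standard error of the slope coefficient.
SE(slope) = 0.0863 measures the uncertainty in the estimated slope. The coefficient is estimated precisely (SE/|β̂₁| = 2.3%).

SE(β̂₁) = 0.0863 says: if we drew many samples of n = 23 from the same population and refit each time, the fitted slopes would scatter with a standard deviation of roughly 0.0863 around the true β₁.

Relative precision:
- SE / |β̂₁| = 0.0863 / 3.7346 = 2.3%
- Rule of thumb (under 20%: precise; 20% to under 50%: moderately precise; 50% or more: imprecise) → precise

Rough 95% range (±2 SE): 3.7346 ± 0.1726 → (3.5620, 3.9072).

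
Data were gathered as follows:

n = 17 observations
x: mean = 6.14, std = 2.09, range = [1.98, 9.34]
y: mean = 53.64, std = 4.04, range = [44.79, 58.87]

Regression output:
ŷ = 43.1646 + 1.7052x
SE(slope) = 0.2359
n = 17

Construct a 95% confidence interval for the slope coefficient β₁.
The 95% CI for β₁ is (1.2024, 2.2080)

Confidence interval for the slope:

The 95% CI for β₁ is: β̂₁ ± t*(α/2, n-2) × SE(β̂₁)

Step 1: Find critical t-value
- Confidence level = 0.95
- Degrees of freedom = n - 2 = 17 - 2 = 15
- t*(α/2, 15) = 2.1314

Step 2: Calculate margin of error
Margin = 2.1314 × 0.2359 = 0.5028

Step 3: Construct interval
CI = 1.7052 ± 0.5028
CI = (1.2024, 2.2080)

Interpretation: each one-unit increase in x is associated with a change in mean y of between 1.2024 and 2.2080, with 95% confidence.
The interval does not include 0, suggesting a significant linear relationship.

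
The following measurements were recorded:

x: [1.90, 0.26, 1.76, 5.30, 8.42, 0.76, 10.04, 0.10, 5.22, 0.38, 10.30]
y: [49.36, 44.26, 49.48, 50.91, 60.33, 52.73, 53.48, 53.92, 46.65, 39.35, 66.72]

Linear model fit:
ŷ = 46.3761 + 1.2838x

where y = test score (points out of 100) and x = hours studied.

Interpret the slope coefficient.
An increase of one hour in study time is associated with a 1.2838 points increase in predicted test score.

The slope β₁ = 1.2838 gives the rate at which the fitted test score changes with study time.

Interpretation:
- Study time up by 1 hour → predicted test score increases by 1.2838 points
- This is a linear approximation: the same per-unit change is assumed across the whole observed x range
- The slope describes association in these data, not necessarily a causal effect

The intercept β₀ = 46.3761 is the predicted test score when study time = 0.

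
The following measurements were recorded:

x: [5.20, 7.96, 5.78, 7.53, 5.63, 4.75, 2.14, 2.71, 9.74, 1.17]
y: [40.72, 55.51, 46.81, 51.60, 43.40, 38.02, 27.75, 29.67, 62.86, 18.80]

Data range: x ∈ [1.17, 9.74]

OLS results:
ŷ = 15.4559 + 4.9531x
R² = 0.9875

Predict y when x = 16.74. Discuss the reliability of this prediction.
The equation gives ŷ = 98.3708; however x = 16.74 is 7.00 units above the observed range, so this extrapolated value should not be trusted.

Prediction calculation:
ŷ = 15.4559 + 4.9531 × 16.74
ŷ = 98.3708

Reliability:
- Data range: x ∈ [1.17, 9.74]
- Prediction point: x = 16.74 is 7.00 units above the observed range → this is EXTRAPOLATION, not interpolation

Why that matters here:
- R² describes fit only over the sampled x values; it says nothing about behaviour beyond them
- There are no observations near this x to validate the fitted line there
- Real relationships often flatten, saturate, or turn nonlinear at extremes

A defensible statement: 'if the linear trend continued to x = 16.74, y would be about 98.3708' — the premise is untested.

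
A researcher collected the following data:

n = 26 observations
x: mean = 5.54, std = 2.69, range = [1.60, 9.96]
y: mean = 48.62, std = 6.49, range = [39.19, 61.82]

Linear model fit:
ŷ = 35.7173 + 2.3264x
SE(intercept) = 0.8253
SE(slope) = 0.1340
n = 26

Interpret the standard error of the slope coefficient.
SE(slope) = 0.1340 measures the uncertainty in the estimated slope. The coefficient is estimated precisely (SE/|β̂₁| = 5.8%).

What SE measures:
- The standard error quantifies the sampling variability of the coefficient estimate
- It is the estimated standard deviation of β̂₁ across hypothetical repeated samples of the same size
- Smaller SE → more precise estimate

Relative precision:
- SE / |β̂₁| = 0.1340 / 2.3264 = 5.8%
- Rule of thumb (under 20%: precise; 20% to under 50%: moderately precise; 50% or more: imprecise) → precise

Link to the t-test: t = β̂₁ / SE(β̂₁) = 2.3264 / 0.1340 = 17.3612, the statistic for H₀: β₁ = 0.

What drives SE(β̂₁): larger n (here n = 26) → smaller SE.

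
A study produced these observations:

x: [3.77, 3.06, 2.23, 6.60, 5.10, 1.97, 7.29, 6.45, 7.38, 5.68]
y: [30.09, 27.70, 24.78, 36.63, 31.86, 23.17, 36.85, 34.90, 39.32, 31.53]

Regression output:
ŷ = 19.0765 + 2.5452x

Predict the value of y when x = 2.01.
ŷ = 24.1924

Plug x = 2.01 into the fitted line:

ŷ = 19.0765 + 2.5452 × 2.01
ŷ = 19.0765 + 5.1159
ŷ = 24.1924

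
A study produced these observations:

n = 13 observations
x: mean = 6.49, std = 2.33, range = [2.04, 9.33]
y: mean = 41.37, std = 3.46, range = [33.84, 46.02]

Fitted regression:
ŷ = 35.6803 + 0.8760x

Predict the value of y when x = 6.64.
ŷ = 41.4969

x = 6.64 lies inside the observed range [2.04, 9.33], so the fitted equation applies directly:

ŷ = 35.6803 + 0.8760 × 6.64
ŷ = 35.6803 + 5.8166
ŷ = 41.4969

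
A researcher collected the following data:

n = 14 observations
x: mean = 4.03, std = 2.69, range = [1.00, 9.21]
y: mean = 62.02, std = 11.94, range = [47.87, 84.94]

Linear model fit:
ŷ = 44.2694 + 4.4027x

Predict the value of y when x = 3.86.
ŷ = 61.2638

Plug x = 3.86 into the fitted line:

ŷ = 44.2694 + 4.4027 × 3.86
ŷ = 44.2694 + 16.9944
ŷ = 61.2638

This is the fitted mean response at that x — an individual observation would come with a wider prediction interval.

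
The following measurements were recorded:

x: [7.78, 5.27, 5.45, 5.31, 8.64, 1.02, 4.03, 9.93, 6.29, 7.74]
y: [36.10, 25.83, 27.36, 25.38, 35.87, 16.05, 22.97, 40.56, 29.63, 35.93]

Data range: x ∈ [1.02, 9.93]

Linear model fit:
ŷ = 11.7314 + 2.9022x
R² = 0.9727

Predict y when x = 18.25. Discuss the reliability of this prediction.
ŷ = 64.6966, but this is extrapolation (above the data range [1.02, 9.93]) and may be unreliable.

Prediction calculation:
ŷ = 11.7314 + 2.9022 × 18.25
ŷ = 64.6966

Reliability:
- Data range: x ∈ [1.02, 9.93]
- Prediction point: x = 18.25 is 8.32 units above the observed range → this is EXTRAPOLATION, not interpolation

Why that matters here:
- The linear relationship may not hold outside the observed range
- There are no observations near this x to validate the fitted line there

The R² = 0.9727 only validates the fit within [1.02, 9.93]; treat ŷ = 64.6966 with caution.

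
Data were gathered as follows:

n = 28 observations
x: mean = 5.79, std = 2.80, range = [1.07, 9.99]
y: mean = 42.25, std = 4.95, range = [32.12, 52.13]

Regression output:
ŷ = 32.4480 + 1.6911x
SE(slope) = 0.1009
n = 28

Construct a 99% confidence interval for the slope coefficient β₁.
The 99% CI for β₁ is (1.4107, 1.9715)

Confidence interval for the slope:

The 99% CI for β₁ is: β̂₁ ± t*(α/2, n-2) × SE(β̂₁)

Step 1: Find critical t-value
- Confidence level = 0.99
- Degrees of freedom = n - 2 = 28 - 2 = 26
- t*(α/2, 26) = 2.7787

Step 2: Calculate margin of error
Margin = 2.7787 × 0.1009 = 0.2804

Step 3: Construct interval
CI = 1.6911 ± 0.2804
CI = (1.4107, 1.9715)

Interpretation: intervals built this way capture the true β₁ in 99% of repeated samples; here the plausible range for the per-unit effect of x on y is 1.4107 to 1.9715.
Since 0 is outside the interval, a two-sided test at α = 0.01 would reject H₀: β₁ = 0.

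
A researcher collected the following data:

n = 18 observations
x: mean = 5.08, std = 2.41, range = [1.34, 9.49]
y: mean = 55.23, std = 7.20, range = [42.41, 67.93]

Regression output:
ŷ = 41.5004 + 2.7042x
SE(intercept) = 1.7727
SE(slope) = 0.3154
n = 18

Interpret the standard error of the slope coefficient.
SE(β̂₁) = 0.3154 is the estimated standard deviation of the slope estimate across repeated samples; relative to β̂₁ = 2.7042 that is 11.7%, a precise estimate.

SE(β̂₁) = s / √Sxx, where s is the residual standard deviation and Sxx = Σ(x − x̄)². It is the yardstick for how far β̂₁ = 2.7042 could plausibly be from the true slope.

Relative precision:
- SE / |β̂₁| = 0.3154 / 2.7042 = 11.7%
- Rule of thumb (under 20%: precise; 20% to under 50%: moderately precise; 50% or more: imprecise) → precise

Link to interval estimation: a confidence interval for β₁ is β̂₁ ± t* × 0.3154, so SE sets the half-width per unit of t*.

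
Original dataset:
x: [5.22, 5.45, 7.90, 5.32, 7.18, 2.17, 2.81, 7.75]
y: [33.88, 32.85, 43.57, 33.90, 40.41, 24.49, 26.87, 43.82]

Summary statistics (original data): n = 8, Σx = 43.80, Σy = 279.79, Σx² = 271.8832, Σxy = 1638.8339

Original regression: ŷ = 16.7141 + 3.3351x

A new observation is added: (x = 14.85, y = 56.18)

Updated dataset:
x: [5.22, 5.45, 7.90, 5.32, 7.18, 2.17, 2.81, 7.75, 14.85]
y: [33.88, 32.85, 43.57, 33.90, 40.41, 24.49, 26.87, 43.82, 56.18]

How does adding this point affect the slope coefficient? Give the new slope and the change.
New slope β₁ = 2.5744 versus 3.3351 before: a change of -0.7607 (-22.8%).

The new point has HIGH LEVERAGE: x = 14.85 is far from the original mean x̄ = 43.80/8 ≈ 5.48 (original range [2.17, 7.90]).

Step 1: Update the sums with the new point (n goes from 8 to 9)
Σx  = 43.80 + 14.85 = 58.65
Σy  = 279.79 + 56.18 = 335.97
Σx² = 271.8832 + 14.85² = 271.8832 + 220.5225 = 492.4057
Σxy = 1638.8339 + 14.85×56.18 = 1638.8339 + 834.2730 = 2473.1069

Step 2: Recompute the slope with b₁ = (nΣxy − ΣxΣy) / (nΣx² − (Σx)²)
Numerator   = 9×2473.1069 − 58.65×335.97 = 22257.9621 − 19704.6405 = 2553.3216
Denominator = 9×492.4057 − 58.65² = 4431.6513 − 3439.8225 = 991.8288
b₁(new) = 2553.3216 / 991.8288 = 2.5744

(Same formula on the original sums: (8×1638.8339 − 43.80×279.79) / (8×271.8832 − 43.80²) = 855.8692 / 256.6256 = 3.3351, matching the given fit.)

Step 3: Change in slope
Δβ₁ = 2.5744 − 3.3351 = -0.7607
Relative change = -0.7607 / 3.3351 × 100% = -22.8%
→ the slope decreases when the point is added.

Because the point sits below the extension of the original line at a high-leverage x, it tilts the fit down.
In practice: check such a point for data-entry or measurement error; refit with and without it and report both if conclusions differ.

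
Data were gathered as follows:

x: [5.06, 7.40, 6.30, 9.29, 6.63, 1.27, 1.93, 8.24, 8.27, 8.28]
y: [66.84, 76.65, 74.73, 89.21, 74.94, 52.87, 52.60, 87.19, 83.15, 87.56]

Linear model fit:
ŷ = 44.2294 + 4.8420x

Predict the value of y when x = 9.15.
ŷ = 88.5337

x = 9.15 lies inside the observed range [1.27, 9.29], so the fitted equation applies directly:

ŷ = 44.2294 + 4.8420 × 9.15
ŷ = 44.2294 + 44.3043
ŷ = 88.5337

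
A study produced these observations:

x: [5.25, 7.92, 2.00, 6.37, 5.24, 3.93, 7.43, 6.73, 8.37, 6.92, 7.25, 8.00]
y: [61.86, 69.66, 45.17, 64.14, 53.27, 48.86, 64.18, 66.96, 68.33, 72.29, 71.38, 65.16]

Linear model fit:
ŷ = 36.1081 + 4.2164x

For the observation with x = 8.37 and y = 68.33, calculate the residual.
Residual = -3.0694

The residual is the difference between the actual value and the predicted value:

Residual = y - ŷ

Step 1: Calculate predicted value
ŷ = 36.1081 + 4.2164 × 8.37
ŷ = 71.3994

Step 2: Calculate residual
Residual = 68.33 - 71.3994
Residual = -3.0694

Sign check: y < ŷ, so the point is below the line and the fit overestimates here.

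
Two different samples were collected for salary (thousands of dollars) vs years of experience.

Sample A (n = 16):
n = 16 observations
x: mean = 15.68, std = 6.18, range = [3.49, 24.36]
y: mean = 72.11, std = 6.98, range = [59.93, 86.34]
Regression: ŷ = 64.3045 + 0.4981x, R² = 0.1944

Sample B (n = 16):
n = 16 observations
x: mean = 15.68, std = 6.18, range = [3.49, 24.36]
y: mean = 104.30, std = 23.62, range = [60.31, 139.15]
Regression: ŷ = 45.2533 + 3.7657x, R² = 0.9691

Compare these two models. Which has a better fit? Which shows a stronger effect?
Model B has the better fit (R² = 0.9691 vs 0.1944). Model B shows the stronger effect (|β₁| = 3.7657 vs 0.4981).

Model Comparison:

Which explains more variance? (R²)
- Model A: R² = 0.1944 → 19.44% of variance in salary explained
- Model B: R² = 0.9691 → 96.91% of variance in salary explained
- 0.9691 > 0.1944 → Model B has the better fit

Which has the larger per-year effect? (|β₁|)
- Model A: β₁ = 0.4981 → predicted salary rises 0.4981 thousand dollars per additional year of experience
- Model B: β₁ = 3.7657 → predicted salary rises 3.7657 thousand dollars per additional year of experience
- |0.4981| < |3.7657| → Model B shows the stronger marginal effect

Note: A better fit (higher R²) doesn't necessarily mean a more important relationship.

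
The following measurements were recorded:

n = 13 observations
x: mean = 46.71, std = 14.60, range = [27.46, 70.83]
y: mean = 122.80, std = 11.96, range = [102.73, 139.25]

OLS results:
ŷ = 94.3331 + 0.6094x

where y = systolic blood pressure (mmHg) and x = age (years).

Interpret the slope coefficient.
An increase of one year in age is associated with a 0.6094 mmHg increase in predicted blood pressure.

The slope coefficient β₁ = 0.6094 represents the marginal effect of age on blood pressure.

Interpretation:
- Age up by 1 year → predicted blood pressure increases by 0.6094 mmHg
- The effect is assumed constant over the observed range of x (linearity)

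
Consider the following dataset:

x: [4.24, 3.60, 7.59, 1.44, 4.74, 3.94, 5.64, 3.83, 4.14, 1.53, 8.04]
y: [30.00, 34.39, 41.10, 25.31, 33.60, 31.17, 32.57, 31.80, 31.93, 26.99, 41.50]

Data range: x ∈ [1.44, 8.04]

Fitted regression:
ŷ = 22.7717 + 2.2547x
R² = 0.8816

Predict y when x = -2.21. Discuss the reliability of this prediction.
The equation gives ŷ = 17.7888; however x = -2.21 is 3.65 units below the observed range, so this extrapolated value should not be trusted.

Prediction calculation:
ŷ = 22.7717 + 2.2547 × (-2.21)
ŷ = 17.7888

Reliability:
- Data range: x ∈ [1.44, 8.04]
- Prediction point: x = -2.21 is 3.65 units below the observed range → this is EXTRAPOLATION, not interpolation

Why that matters here:
- The standard error of prediction grows with (x − x̄)², and x = -2.21 is far from x̄ = 4.43
- There are no observations near this x to validate the fitted line there

Report the number if required, but flag clearly that it is an extrapolation.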